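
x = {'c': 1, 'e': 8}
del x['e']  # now {'c': 1}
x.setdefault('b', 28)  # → 28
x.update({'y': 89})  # {'c': 1, 'b': 28, 'y': 89}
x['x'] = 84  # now {'c': 1, 'b': 28, 'y': 89, 'x': 84}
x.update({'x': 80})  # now {'c': 1, 'b': 28, 'y': 89, 'x': 80}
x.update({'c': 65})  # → {'c': 65, 'b': 28, 'y': 89, 'x': 80}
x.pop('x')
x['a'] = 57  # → {'c': 65, 'b': 28, 'y': 89, 'a': 57}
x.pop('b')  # 28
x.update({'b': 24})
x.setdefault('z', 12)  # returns 12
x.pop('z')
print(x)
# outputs {'c': 65, 'y': 89, 'a': 57, 'b': 24}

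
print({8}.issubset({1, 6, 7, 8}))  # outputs True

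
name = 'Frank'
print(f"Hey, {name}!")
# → Hey, Frank!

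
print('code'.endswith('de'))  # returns True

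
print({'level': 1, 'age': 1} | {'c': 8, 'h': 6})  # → {'level': 1, 'age': 1, 'c': 8, 'h': 6}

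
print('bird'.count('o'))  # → 0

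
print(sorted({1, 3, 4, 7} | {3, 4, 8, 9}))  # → [1, 3, 4, 7, 8, 9]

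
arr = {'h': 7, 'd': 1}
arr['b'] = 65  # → {'h': 7, 'd': 1, 'b': 65}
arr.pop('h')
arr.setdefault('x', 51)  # 51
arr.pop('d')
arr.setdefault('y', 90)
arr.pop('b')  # 65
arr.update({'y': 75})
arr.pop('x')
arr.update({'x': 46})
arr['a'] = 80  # {'y': 75, 'x': 46, 'a': 80}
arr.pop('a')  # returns 80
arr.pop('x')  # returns 46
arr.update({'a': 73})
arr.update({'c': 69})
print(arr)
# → {'y': 75, 'a': 73, 'c': 69}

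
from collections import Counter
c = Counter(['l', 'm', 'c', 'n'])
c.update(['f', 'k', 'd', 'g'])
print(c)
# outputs Counter({'l': 1, 'm': 1, 'c': 1, 'n': 1, 'f': 1, 'k': 1, 'd': 1, 'g': 1})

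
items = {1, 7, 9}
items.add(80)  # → {1, 7, 9, 80}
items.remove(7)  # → {1, 9, 80}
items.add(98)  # {1, 9, 80, 98}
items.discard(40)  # {1, 9, 80, 98}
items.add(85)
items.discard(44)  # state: {1, 9, 80, 85, 98}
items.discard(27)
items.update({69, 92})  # {1, 9, 69, 80, 85, 92, 98}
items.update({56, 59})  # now {1, 9, 56, 59, 69, 80, 85, 92, 98}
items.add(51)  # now {1, 9, 51, 56, 59, 69, 80, 85, 92, 98}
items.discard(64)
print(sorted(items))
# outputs [1, 9, 51, 56, 59, 69, 80, 85, 92, 98]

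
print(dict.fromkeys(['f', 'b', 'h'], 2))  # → {'f': 2, 'b': 2, 'h': 2}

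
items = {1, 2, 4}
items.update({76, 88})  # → {1, 2, 4, 76, 88}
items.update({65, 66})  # {1, 2, 4, 65, 66, 76, 88}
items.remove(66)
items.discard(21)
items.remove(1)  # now {2, 4, 65, 76, 88}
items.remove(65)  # {2, 4, 76, 88}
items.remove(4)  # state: {2, 76, 88}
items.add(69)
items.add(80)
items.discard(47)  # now {2, 69, 76, 80, 88}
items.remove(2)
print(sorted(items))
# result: [69, 76, 80, 88]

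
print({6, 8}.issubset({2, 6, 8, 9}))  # True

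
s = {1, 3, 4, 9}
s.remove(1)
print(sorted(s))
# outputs [3, 4, 9]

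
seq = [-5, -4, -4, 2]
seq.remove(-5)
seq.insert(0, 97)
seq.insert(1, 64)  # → [97, 64, -4, -4, 2]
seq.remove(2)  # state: [97, 64, -4, -4]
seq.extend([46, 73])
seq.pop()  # 73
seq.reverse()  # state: [46, -4, -4, 64, 97]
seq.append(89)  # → [46, -4, -4, 64, 97, 89]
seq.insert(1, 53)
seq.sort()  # [-4, -4, 46, 53, 64, 89, 97]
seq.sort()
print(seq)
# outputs [-4, -4, 46, 53, 64, 89, 97]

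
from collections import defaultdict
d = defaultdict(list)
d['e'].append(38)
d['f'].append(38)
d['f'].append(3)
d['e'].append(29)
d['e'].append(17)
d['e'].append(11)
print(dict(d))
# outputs {'e': [38, 29, 17, 11], 'f': [38, 3]}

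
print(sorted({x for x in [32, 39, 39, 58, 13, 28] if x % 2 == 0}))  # [28, 32, 58]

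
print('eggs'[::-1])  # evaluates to sgge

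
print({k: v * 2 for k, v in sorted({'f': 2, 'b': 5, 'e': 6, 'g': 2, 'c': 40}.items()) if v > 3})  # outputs {'b': 10, 'c': 80, 'e': 12}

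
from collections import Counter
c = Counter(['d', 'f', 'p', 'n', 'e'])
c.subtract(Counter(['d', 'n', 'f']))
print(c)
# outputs Counter({'p': 1, 'e': 1, 'd': 0, 'f': 0, 'n': 0})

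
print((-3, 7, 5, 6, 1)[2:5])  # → (5, 6, 1)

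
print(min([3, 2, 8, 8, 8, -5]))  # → -5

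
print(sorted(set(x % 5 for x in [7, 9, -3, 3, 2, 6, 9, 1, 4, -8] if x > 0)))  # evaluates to [1, 2, 3, 4]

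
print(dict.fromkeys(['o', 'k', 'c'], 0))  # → {'o': 0, 'k': 0, 'c': 0}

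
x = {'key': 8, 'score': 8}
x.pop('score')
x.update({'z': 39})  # {'key': 8, 'z': 39}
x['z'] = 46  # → {'key': 8, 'z': 46}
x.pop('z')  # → 46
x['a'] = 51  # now {'key': 8, 'a': 51}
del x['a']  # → {'key': 8}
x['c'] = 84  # {'key': 8, 'c': 84}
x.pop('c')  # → 84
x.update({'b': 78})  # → {'key': 8, 'b': 78}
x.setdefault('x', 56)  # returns 56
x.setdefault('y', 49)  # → 49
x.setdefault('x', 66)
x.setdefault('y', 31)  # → 49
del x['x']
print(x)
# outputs {'key': 8, 'b': 78, 'y': 49}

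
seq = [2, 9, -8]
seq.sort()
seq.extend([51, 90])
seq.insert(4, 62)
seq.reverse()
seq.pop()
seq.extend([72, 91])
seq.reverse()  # [91, 72, 2, 9, 51, 62, 90]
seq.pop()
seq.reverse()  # [62, 51, 9, 2, 72, 91]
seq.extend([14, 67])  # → [62, 51, 9, 2, 72, 91, 14, 67]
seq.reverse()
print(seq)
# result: [67, 14, 91, 72, 2, 9, 51, 62]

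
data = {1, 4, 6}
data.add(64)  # {1, 4, 6, 64}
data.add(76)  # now {1, 4, 6, 64, 76}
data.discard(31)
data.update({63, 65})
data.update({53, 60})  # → {1, 4, 6, 53, 60, 63, 64, 65, 76}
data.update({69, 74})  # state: {1, 4, 6, 53, 60, 63, 64, 65, 69, 74, 76}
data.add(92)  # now {1, 4, 6, 53, 60, 63, 64, 65, 69, 74, 76, 92}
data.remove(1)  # {4, 6, 53, 60, 63, 64, 65, 69, 74, 76, 92}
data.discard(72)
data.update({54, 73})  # {4, 6, 53, 54, 60, 63, 64, 65, 69, 73, 74, 76, 92}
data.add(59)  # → {4, 6, 53, 54, 59, 60, 63, 64, 65, 69, 73, 74, 76, 92}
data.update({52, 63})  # {4, 6, 52, 53, 54, 59, 60, 63, 64, 65, 69, 73, 74, 76, 92}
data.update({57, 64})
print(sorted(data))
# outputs [4, 6, 52, 53, 54, 57, 59, 60, 63, 64, 65, 69, 73, 74, 76, 92]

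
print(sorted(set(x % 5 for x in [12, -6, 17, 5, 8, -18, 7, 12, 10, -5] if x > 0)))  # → [0, 2, 3]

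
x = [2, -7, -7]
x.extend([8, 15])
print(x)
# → [2, -7, -7, 8, 15]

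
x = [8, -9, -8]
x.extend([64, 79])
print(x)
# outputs [8, -9, -8, 64, 79]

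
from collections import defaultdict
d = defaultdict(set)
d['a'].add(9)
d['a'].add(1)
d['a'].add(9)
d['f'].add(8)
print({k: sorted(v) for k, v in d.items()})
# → {'a': [1, 9], 'f': [8]}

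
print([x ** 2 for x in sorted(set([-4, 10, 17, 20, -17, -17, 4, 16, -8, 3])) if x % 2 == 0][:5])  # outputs [64, 16, 16, 100, 256]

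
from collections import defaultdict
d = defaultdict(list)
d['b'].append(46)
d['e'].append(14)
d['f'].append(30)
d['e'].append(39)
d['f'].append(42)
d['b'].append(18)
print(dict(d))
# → {'b': [46, 18], 'e': [14, 39], 'f': [30, 42]}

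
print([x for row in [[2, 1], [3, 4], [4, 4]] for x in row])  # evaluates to [2, 1, 3, 4, 4, 4]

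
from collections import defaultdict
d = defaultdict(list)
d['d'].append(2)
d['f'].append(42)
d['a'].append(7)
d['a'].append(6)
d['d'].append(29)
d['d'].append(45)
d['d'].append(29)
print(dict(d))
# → {'d': [2, 29, 45, 29], 'f': [42], 'a': [7, 6]}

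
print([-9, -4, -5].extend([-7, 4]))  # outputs None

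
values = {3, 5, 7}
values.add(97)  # {3, 5, 7, 97}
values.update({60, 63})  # {3, 5, 7, 60, 63, 97}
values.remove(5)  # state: {3, 7, 60, 63, 97}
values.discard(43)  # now {3, 7, 60, 63, 97}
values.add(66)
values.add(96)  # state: {3, 7, 60, 63, 66, 96, 97}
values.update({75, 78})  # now {3, 7, 60, 63, 66, 75, 78, 96, 97}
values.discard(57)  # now {3, 7, 60, 63, 66, 75, 78, 96, 97}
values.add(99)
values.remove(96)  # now {3, 7, 60, 63, 66, 75, 78, 97, 99}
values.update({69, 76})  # {3, 7, 60, 63, 66, 69, 75, 76, 78, 97, 99}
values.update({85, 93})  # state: {3, 7, 60, 63, 66, 69, 75, 76, 78, 85, 93, 97, 99}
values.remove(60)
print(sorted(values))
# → [3, 7, 63, 66, 69, 75, 76, 78, 85, 93, 97, 99]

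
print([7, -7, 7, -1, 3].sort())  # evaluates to None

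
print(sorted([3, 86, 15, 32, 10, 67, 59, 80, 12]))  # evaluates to [3, 10, 12, 15, 32, 59, 67, 80, 86]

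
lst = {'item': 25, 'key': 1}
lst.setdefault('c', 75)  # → 75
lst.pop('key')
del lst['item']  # {'c': 75}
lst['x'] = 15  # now {'c': 75, 'x': 15}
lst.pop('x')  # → 15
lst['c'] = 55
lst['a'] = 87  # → {'c': 55, 'a': 87}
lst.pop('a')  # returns 87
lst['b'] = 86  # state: {'c': 55, 'b': 86}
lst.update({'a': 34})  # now {'c': 55, 'b': 86, 'a': 34}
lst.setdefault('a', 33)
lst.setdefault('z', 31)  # 31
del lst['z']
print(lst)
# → {'c': 55, 'b': 86, 'a': 34}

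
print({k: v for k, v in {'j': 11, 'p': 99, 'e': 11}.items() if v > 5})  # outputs {'j': 11, 'p': 99, 'e': 11}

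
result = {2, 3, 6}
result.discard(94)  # {2, 3, 6}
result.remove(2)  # {3, 6}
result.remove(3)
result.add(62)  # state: {6, 62}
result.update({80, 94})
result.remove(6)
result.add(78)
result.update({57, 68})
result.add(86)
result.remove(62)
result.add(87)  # {57, 68, 78, 80, 86, 87, 94}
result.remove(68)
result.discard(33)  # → {57, 78, 80, 86, 87, 94}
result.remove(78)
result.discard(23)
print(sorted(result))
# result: [57, 80, 86, 87, 94]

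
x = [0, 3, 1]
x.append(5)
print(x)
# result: [0, 3, 1, 5]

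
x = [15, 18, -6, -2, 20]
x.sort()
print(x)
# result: [-6, -2, 15, 18, 20]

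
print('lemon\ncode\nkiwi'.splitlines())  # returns ['lemon', 'code', 'kiwi']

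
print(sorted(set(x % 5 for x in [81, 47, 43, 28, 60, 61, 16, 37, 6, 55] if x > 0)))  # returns [0, 1, 2, 3]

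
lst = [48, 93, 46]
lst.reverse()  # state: [46, 93, 48]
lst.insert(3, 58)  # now [46, 93, 48, 58]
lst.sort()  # [46, 48, 58, 93]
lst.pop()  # 93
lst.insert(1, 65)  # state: [46, 65, 48, 58]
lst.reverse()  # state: [58, 48, 65, 46]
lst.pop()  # 46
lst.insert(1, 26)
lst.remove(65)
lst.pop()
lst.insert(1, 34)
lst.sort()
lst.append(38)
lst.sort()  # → [26, 34, 38, 58]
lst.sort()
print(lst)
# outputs [26, 34, 38, 58]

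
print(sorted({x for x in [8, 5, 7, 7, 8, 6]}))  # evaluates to [5, 6, 7, 8]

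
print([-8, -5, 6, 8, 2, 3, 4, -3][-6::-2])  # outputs [6, -8]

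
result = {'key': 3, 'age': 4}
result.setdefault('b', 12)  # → 12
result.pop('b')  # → 12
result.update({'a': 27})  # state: {'key': 3, 'age': 4, 'a': 27}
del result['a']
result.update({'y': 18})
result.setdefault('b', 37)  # 37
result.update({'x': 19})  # {'key': 3, 'age': 4, 'y': 18, 'b': 37, 'x': 19}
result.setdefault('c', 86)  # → 86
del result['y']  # {'key': 3, 'age': 4, 'b': 37, 'x': 19, 'c': 86}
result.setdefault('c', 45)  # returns 86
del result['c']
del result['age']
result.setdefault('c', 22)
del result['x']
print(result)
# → {'key': 3, 'b': 37, 'c': 22}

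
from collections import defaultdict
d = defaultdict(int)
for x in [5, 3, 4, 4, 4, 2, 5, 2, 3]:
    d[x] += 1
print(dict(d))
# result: {5: 2, 3: 2, 4: 3, 2: 2}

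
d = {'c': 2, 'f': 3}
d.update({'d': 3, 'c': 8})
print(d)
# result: {'c': 8, 'f': 3, 'd': 3}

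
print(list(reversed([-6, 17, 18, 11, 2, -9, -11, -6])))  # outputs [-6, -11, -9, 2, 11, 18, 17, -6]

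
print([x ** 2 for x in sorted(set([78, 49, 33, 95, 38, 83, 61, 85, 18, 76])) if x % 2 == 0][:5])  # [324, 1444, 5776, 6084]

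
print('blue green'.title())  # Blue Green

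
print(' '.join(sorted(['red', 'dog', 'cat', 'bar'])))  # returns bar cat dog red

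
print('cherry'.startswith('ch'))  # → True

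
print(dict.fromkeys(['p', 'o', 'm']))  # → {'p': None, 'o': None, 'm': None}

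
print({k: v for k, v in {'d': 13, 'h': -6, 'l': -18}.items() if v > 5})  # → {'d': 13}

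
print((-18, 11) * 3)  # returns (-18, 11, -18, 11, -18, 11)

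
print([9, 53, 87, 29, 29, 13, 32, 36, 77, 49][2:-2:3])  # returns [87, 13]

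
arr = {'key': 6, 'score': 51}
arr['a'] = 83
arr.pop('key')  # 6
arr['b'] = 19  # {'score': 51, 'a': 83, 'b': 19}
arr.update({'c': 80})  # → {'score': 51, 'a': 83, 'b': 19, 'c': 80}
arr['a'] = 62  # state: {'score': 51, 'a': 62, 'b': 19, 'c': 80}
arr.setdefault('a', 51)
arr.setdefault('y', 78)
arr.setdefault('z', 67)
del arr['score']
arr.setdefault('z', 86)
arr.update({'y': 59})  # {'a': 62, 'b': 19, 'c': 80, 'y': 59, 'z': 67}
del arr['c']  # {'a': 62, 'b': 19, 'y': 59, 'z': 67}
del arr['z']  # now {'a': 62, 'b': 19, 'y': 59}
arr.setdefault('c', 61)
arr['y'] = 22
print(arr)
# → {'a': 62, 'b': 19, 'y': 22, 'c': 61}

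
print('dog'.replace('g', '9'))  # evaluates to do9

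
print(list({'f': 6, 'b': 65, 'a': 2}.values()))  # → [6, 65, 2]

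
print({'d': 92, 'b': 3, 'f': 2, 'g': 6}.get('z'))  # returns None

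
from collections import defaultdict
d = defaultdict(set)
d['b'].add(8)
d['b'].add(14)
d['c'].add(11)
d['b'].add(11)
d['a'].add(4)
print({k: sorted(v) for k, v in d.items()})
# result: {'b': [8, 11, 14], 'c': [11], 'a': [4]}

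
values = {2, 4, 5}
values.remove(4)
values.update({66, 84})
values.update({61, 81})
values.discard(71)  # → {2, 5, 61, 66, 81, 84}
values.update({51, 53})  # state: {2, 5, 51, 53, 61, 66, 81, 84}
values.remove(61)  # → {2, 5, 51, 53, 66, 81, 84}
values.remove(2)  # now {5, 51, 53, 66, 81, 84}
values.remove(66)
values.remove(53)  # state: {5, 51, 81, 84}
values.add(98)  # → {5, 51, 81, 84, 98}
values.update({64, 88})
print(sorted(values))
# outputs [5, 51, 64, 81, 84, 88, 98]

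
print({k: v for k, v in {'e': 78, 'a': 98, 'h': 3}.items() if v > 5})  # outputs {'e': 78, 'a': 98}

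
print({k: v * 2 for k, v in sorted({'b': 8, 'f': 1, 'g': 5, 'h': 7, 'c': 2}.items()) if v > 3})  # {'b': 16, 'g': 10, 'h': 14}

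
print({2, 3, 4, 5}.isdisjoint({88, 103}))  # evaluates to True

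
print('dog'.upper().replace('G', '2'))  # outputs DO2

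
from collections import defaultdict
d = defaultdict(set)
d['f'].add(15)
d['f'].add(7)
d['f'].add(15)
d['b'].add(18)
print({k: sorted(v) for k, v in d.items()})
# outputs {'f': [7, 15], 'b': [18]}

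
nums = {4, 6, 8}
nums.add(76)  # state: {4, 6, 8, 76}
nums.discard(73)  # {4, 6, 8, 76}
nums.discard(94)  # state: {4, 6, 8, 76}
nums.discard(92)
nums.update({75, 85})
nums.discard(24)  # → {4, 6, 8, 75, 76, 85}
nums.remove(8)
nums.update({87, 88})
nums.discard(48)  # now {4, 6, 75, 76, 85, 87, 88}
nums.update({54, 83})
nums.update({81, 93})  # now {4, 6, 54, 75, 76, 81, 83, 85, 87, 88, 93}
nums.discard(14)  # {4, 6, 54, 75, 76, 81, 83, 85, 87, 88, 93}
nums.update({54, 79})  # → {4, 6, 54, 75, 76, 79, 81, 83, 85, 87, 88, 93}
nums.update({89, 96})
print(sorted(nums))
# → [4, 6, 54, 75, 76, 79, 81, 83, 85, 87, 88, 89, 93, 96]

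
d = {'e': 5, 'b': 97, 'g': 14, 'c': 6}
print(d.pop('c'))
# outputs 6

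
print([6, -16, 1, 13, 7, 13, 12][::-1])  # [12, 13, 7, 13, 1, -16, 6]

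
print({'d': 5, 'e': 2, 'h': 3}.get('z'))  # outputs None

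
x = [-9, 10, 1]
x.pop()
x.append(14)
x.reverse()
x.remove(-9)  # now [14, 10]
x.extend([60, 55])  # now [14, 10, 60, 55]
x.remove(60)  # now [14, 10, 55]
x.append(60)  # [14, 10, 55, 60]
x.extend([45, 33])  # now [14, 10, 55, 60, 45, 33]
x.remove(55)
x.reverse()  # [33, 45, 60, 10, 14]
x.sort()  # [10, 14, 33, 45, 60]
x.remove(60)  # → [10, 14, 33, 45]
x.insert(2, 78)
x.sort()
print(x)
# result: [10, 14, 33, 45, 78]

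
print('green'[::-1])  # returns neerg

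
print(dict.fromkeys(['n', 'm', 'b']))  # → {'n': None, 'm': None, 'b': None}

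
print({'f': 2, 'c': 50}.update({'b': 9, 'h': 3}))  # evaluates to None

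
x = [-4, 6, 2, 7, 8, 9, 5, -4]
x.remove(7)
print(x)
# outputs [-4, 6, 2, 8, 9, 5, -4]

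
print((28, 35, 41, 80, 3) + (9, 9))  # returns (28, 35, 41, 80, 3, 9, 9)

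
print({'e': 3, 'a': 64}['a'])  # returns 64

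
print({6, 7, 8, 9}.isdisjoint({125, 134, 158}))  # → True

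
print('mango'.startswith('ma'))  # True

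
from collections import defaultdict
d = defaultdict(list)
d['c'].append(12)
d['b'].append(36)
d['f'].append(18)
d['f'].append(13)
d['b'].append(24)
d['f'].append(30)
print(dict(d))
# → {'c': [12], 'b': [36, 24], 'f': [18, 13, 30]}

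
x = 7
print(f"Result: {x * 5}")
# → Result: 35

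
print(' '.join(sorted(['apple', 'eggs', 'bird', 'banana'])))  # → apple banana bird eggs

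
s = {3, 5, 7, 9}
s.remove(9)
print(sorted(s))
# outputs [3, 5, 7]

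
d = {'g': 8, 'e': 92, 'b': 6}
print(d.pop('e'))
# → 92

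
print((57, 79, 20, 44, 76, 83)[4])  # 76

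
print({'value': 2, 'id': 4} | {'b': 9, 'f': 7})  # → {'value': 2, 'id': 4, 'b': 9, 'f': 7}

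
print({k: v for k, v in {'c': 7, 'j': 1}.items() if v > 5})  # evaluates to {'c': 7}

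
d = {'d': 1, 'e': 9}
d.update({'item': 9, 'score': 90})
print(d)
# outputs {'d': 1, 'e': 9, 'item': 9, 'score': 90}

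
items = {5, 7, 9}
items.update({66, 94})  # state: {5, 7, 9, 66, 94}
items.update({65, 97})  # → {5, 7, 9, 65, 66, 94, 97}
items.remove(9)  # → {5, 7, 65, 66, 94, 97}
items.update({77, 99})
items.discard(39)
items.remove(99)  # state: {5, 7, 65, 66, 77, 94, 97}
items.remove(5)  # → {7, 65, 66, 77, 94, 97}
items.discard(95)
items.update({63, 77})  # {7, 63, 65, 66, 77, 94, 97}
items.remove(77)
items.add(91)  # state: {7, 63, 65, 66, 91, 94, 97}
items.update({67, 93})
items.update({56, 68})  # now {7, 56, 63, 65, 66, 67, 68, 91, 93, 94, 97}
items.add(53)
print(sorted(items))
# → [7, 53, 56, 63, 65, 66, 67, 68, 91, 93, 94, 97]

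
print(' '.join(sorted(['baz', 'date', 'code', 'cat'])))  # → baz cat code date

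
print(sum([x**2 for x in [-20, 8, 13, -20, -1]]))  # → 1034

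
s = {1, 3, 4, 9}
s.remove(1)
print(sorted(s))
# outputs [3, 4, 9]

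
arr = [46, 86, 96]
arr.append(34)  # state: [46, 86, 96, 34]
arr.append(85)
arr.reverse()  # [85, 34, 96, 86, 46]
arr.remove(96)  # [85, 34, 86, 46]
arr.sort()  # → [34, 46, 85, 86]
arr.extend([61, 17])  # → [34, 46, 85, 86, 61, 17]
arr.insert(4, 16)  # [34, 46, 85, 86, 16, 61, 17]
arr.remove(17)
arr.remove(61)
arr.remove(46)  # [34, 85, 86, 16]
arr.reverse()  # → [16, 86, 85, 34]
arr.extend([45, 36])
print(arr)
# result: [16, 86, 85, 34, 45, 36]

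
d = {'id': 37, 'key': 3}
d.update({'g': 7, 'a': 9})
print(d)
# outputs {'id': 37, 'key': 3, 'g': 7, 'a': 9}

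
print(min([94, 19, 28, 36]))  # 19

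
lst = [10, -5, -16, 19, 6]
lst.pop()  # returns 6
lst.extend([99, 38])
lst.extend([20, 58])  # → [10, -5, -16, 19, 99, 38, 20, 58]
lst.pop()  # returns 58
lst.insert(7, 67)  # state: [10, -5, -16, 19, 99, 38, 20, 67]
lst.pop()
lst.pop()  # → 20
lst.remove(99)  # [10, -5, -16, 19, 38]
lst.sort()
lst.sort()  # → [-16, -5, 10, 19, 38]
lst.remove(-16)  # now [-5, 10, 19, 38]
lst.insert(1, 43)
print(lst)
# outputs [-5, 43, 10, 19, 38]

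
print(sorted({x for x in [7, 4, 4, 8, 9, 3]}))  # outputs [3, 4, 7, 8, 9]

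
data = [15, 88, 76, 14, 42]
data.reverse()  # [42, 14, 76, 88, 15]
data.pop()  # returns 15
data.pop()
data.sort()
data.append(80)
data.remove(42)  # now [14, 76, 80]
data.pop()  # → 80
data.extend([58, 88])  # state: [14, 76, 58, 88]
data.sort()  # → [14, 58, 76, 88]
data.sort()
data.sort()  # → [14, 58, 76, 88]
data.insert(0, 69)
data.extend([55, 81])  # [69, 14, 58, 76, 88, 55, 81]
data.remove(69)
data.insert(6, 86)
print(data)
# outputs [14, 58, 76, 88, 55, 81, 86]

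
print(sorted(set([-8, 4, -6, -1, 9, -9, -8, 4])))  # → [-9, -8, -6, -1, 4, 9]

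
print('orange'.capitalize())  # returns Orange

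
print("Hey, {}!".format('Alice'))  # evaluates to Hey, Alice!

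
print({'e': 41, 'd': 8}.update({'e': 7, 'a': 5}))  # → None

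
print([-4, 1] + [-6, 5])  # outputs [-4, 1, -6, 5]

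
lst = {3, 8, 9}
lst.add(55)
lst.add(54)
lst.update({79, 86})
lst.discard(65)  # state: {3, 8, 9, 54, 55, 79, 86}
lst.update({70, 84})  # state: {3, 8, 9, 54, 55, 70, 79, 84, 86}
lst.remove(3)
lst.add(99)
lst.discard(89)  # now {8, 9, 54, 55, 70, 79, 84, 86, 99}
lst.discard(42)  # {8, 9, 54, 55, 70, 79, 84, 86, 99}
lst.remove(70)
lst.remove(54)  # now {8, 9, 55, 79, 84, 86, 99}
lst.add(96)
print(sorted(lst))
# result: [8, 9, 55, 79, 84, 86, 96, 99]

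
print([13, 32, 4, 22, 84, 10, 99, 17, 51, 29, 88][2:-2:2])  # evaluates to [4, 84, 99, 51]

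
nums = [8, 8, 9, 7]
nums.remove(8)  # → [8, 9, 7]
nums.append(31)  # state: [8, 9, 7, 31]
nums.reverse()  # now [31, 7, 9, 8]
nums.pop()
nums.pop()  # 9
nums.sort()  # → [7, 31]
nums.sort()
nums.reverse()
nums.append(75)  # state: [31, 7, 75]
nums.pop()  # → 75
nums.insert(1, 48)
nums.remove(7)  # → [31, 48]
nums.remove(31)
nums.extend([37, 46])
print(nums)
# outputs [48, 37, 46]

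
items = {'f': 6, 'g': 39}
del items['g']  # {'f': 6}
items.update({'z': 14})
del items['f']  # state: {'z': 14}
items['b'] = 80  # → {'z': 14, 'b': 80}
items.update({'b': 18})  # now {'z': 14, 'b': 18}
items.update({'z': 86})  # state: {'z': 86, 'b': 18}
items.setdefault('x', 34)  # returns 34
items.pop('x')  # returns 34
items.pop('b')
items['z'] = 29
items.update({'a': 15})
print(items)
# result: {'z': 29, 'a': 15}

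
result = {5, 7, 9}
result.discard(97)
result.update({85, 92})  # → {5, 7, 9, 85, 92}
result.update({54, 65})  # {5, 7, 9, 54, 65, 85, 92}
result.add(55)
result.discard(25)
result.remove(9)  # {5, 7, 54, 55, 65, 85, 92}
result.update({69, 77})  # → {5, 7, 54, 55, 65, 69, 77, 85, 92}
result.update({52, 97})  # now {5, 7, 52, 54, 55, 65, 69, 77, 85, 92, 97}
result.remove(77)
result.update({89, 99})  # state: {5, 7, 52, 54, 55, 65, 69, 85, 89, 92, 97, 99}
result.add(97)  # {5, 7, 52, 54, 55, 65, 69, 85, 89, 92, 97, 99}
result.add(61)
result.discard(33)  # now {5, 7, 52, 54, 55, 61, 65, 69, 85, 89, 92, 97, 99}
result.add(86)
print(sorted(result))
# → [5, 7, 52, 54, 55, 61, 65, 69, 85, 86, 89, 92, 97, 99]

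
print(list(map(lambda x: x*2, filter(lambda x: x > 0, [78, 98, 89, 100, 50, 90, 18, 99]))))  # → [156, 196, 178, 200, 100, 180, 36, 198]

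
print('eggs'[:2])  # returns eg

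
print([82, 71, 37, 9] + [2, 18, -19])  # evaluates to [82, 71, 37, 9, 2, 18, -19]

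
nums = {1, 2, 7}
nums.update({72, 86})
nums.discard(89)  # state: {1, 2, 7, 72, 86}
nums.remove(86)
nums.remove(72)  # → {1, 2, 7}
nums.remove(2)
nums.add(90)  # {1, 7, 90}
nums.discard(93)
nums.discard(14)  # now {1, 7, 90}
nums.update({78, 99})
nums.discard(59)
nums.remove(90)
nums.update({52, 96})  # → {1, 7, 52, 78, 96, 99}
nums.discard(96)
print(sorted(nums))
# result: [1, 7, 52, 78, 99]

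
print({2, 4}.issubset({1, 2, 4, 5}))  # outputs True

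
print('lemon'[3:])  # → on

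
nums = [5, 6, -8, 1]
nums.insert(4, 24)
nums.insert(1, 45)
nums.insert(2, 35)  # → [5, 45, 35, 6, -8, 1, 24]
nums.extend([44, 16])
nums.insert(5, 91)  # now [5, 45, 35, 6, -8, 91, 1, 24, 44, 16]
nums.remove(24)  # [5, 45, 35, 6, -8, 91, 1, 44, 16]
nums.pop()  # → 16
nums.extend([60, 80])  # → [5, 45, 35, 6, -8, 91, 1, 44, 60, 80]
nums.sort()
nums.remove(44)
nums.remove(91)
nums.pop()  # 80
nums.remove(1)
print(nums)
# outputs [-8, 5, 6, 35, 45, 60]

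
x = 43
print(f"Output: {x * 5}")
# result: Output: 215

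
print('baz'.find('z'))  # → 2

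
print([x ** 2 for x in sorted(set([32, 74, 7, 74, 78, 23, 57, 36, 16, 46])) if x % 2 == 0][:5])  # [256, 1024, 1296, 2116, 5476]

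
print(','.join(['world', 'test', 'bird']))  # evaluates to world,test,bird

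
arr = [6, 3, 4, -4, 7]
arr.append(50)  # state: [6, 3, 4, -4, 7, 50]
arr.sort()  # [-4, 3, 4, 6, 7, 50]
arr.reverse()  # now [50, 7, 6, 4, 3, -4]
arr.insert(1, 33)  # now [50, 33, 7, 6, 4, 3, -4]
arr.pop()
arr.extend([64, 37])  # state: [50, 33, 7, 6, 4, 3, 64, 37]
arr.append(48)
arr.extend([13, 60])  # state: [50, 33, 7, 6, 4, 3, 64, 37, 48, 13, 60]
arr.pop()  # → 60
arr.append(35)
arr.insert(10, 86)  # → [50, 33, 7, 6, 4, 3, 64, 37, 48, 13, 86, 35]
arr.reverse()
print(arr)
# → [35, 86, 13, 48, 37, 64, 3, 4, 6, 7, 33, 50]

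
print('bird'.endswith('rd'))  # True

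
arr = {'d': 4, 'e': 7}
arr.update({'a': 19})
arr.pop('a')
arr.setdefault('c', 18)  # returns 18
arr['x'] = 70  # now {'d': 4, 'e': 7, 'c': 18, 'x': 70}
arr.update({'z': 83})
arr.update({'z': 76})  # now {'d': 4, 'e': 7, 'c': 18, 'x': 70, 'z': 76}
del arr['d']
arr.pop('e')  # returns 7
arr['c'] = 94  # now {'c': 94, 'x': 70, 'z': 76}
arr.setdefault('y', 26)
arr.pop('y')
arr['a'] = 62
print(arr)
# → {'c': 94, 'x': 70, 'z': 76, 'a': 62}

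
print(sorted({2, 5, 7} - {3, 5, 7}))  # [2]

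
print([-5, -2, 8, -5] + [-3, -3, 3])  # [-5, -2, 8, -5, -3, -3, 3]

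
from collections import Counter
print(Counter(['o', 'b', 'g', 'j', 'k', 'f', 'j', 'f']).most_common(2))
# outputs [('j', 2), ('f', 2)]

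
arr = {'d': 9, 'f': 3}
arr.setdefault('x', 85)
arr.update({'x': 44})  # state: {'d': 9, 'f': 3, 'x': 44}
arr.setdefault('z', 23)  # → 23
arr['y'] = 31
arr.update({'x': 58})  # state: {'d': 9, 'f': 3, 'x': 58, 'z': 23, 'y': 31}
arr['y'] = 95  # {'d': 9, 'f': 3, 'x': 58, 'z': 23, 'y': 95}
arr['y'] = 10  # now {'d': 9, 'f': 3, 'x': 58, 'z': 23, 'y': 10}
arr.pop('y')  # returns 10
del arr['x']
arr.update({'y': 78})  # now {'d': 9, 'f': 3, 'z': 23, 'y': 78}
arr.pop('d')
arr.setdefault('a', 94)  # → 94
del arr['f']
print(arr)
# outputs {'z': 23, 'y': 78, 'a': 94}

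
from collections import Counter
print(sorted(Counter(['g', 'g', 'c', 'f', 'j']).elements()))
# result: ['c', 'f', 'g', 'g', 'j']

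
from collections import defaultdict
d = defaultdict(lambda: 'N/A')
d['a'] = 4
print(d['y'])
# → N/A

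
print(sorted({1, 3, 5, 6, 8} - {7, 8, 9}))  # [1, 3, 5, 6]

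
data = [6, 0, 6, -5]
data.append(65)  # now [6, 0, 6, -5, 65]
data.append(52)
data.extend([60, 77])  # [6, 0, 6, -5, 65, 52, 60, 77]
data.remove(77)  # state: [6, 0, 6, -5, 65, 52, 60]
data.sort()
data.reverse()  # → [65, 60, 52, 6, 6, 0, -5]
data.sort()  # [-5, 0, 6, 6, 52, 60, 65]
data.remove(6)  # [-5, 0, 6, 52, 60, 65]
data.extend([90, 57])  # [-5, 0, 6, 52, 60, 65, 90, 57]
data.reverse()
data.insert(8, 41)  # [57, 90, 65, 60, 52, 6, 0, -5, 41]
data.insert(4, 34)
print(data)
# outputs [57, 90, 65, 60, 34, 52, 6, 0, -5, 41]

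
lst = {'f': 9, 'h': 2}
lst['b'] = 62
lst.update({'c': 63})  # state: {'f': 9, 'h': 2, 'b': 62, 'c': 63}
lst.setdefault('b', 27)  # 62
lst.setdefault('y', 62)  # 62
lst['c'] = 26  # {'f': 9, 'h': 2, 'b': 62, 'c': 26, 'y': 62}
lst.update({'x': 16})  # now {'f': 9, 'h': 2, 'b': 62, 'c': 26, 'y': 62, 'x': 16}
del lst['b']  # {'f': 9, 'h': 2, 'c': 26, 'y': 62, 'x': 16}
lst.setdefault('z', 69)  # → 69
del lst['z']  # {'f': 9, 'h': 2, 'c': 26, 'y': 62, 'x': 16}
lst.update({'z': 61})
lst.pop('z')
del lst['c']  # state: {'f': 9, 'h': 2, 'y': 62, 'x': 16}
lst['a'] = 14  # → {'f': 9, 'h': 2, 'y': 62, 'x': 16, 'a': 14}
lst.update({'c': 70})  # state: {'f': 9, 'h': 2, 'y': 62, 'x': 16, 'a': 14, 'c': 70}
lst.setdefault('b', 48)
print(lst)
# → {'f': 9, 'h': 2, 'y': 62, 'x': 16, 'a': 14, 'c': 70, 'b': 48}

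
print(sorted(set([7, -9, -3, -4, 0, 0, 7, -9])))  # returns [-9, -4, -3, 0, 7]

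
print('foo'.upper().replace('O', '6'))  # F66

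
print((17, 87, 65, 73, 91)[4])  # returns 91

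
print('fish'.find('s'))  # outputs 2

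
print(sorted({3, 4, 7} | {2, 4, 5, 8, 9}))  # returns [2, 3, 4, 5, 7, 8, 9]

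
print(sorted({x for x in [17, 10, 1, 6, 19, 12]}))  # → [1, 6, 10, 12, 17, 19]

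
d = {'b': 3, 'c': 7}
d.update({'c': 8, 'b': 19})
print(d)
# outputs {'b': 19, 'c': 8}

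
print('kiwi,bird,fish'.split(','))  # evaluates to ['kiwi', 'bird', 'fish']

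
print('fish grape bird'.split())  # ['fish', 'grape', 'bird']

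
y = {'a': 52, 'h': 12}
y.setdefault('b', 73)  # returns 73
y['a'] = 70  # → {'a': 70, 'h': 12, 'b': 73}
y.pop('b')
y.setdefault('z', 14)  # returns 14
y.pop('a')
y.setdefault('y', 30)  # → 30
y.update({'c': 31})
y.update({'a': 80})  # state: {'h': 12, 'z': 14, 'y': 30, 'c': 31, 'a': 80}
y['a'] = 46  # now {'h': 12, 'z': 14, 'y': 30, 'c': 31, 'a': 46}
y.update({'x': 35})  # {'h': 12, 'z': 14, 'y': 30, 'c': 31, 'a': 46, 'x': 35}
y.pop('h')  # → 12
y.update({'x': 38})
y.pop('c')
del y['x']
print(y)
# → {'z': 14, 'y': 30, 'a': 46}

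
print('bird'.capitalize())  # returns Bird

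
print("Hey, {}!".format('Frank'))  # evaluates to Hey, Frank!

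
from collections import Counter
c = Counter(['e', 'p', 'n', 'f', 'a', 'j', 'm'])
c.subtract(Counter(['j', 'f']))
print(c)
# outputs Counter({'e': 1, 'p': 1, 'n': 1, 'a': 1, 'm': 1, 'f': 0, 'j': 0})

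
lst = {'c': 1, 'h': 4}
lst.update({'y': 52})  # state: {'c': 1, 'h': 4, 'y': 52}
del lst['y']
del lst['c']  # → {'h': 4}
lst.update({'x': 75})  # {'h': 4, 'x': 75}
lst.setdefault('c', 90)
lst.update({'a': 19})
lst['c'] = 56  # {'h': 4, 'x': 75, 'c': 56, 'a': 19}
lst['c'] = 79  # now {'h': 4, 'x': 75, 'c': 79, 'a': 19}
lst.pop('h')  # 4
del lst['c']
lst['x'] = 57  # {'x': 57, 'a': 19}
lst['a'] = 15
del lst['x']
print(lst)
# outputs {'a': 15}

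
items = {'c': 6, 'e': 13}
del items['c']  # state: {'e': 13}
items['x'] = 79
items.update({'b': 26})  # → {'e': 13, 'x': 79, 'b': 26}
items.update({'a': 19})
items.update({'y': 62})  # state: {'e': 13, 'x': 79, 'b': 26, 'a': 19, 'y': 62}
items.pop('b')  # 26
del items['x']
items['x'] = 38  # {'e': 13, 'a': 19, 'y': 62, 'x': 38}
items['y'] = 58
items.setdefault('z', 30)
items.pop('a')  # 19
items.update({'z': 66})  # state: {'e': 13, 'y': 58, 'x': 38, 'z': 66}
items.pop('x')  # 38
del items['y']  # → {'e': 13, 'z': 66}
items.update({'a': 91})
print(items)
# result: {'e': 13, 'z': 66, 'a': 91}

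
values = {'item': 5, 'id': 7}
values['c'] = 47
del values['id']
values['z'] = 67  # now {'item': 5, 'c': 47, 'z': 67}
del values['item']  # {'c': 47, 'z': 67}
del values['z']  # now {'c': 47}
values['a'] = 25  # {'c': 47, 'a': 25}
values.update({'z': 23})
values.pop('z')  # 23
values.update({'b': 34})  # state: {'c': 47, 'a': 25, 'b': 34}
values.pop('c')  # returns 47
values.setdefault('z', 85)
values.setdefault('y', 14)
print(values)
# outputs {'a': 25, 'b': 34, 'z': 85, 'y': 14}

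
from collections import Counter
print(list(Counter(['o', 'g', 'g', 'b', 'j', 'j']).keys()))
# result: ['o', 'g', 'b', 'j']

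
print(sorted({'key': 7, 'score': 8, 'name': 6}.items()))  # [('key', 7), ('name', 6), ('score', 8)]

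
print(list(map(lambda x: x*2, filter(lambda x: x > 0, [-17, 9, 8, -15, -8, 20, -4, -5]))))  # [18, 16, 40]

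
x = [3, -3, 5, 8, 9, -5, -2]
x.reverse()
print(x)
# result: [-2, -5, 9, 8, 5, -3, 3]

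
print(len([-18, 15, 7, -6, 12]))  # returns 5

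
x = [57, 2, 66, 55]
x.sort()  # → [2, 55, 57, 66]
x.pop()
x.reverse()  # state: [57, 55, 2]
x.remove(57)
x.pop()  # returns 2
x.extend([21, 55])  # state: [55, 21, 55]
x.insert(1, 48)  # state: [55, 48, 21, 55]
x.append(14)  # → [55, 48, 21, 55, 14]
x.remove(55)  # [48, 21, 55, 14]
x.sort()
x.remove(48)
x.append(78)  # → [14, 21, 55, 78]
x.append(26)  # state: [14, 21, 55, 78, 26]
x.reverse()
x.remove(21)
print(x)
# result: [26, 78, 55, 14]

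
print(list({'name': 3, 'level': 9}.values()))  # [3, 9]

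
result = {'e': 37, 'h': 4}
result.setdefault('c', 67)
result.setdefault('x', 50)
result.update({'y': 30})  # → {'e': 37, 'h': 4, 'c': 67, 'x': 50, 'y': 30}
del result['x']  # {'e': 37, 'h': 4, 'c': 67, 'y': 30}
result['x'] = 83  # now {'e': 37, 'h': 4, 'c': 67, 'y': 30, 'x': 83}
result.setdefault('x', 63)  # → 83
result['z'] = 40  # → {'e': 37, 'h': 4, 'c': 67, 'y': 30, 'x': 83, 'z': 40}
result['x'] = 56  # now {'e': 37, 'h': 4, 'c': 67, 'y': 30, 'x': 56, 'z': 40}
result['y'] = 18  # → {'e': 37, 'h': 4, 'c': 67, 'y': 18, 'x': 56, 'z': 40}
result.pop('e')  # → 37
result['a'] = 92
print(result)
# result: {'h': 4, 'c': 67, 'y': 18, 'x': 56, 'z': 40, 'a': 92}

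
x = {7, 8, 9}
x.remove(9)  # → {7, 8}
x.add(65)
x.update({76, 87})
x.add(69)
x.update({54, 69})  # {7, 8, 54, 65, 69, 76, 87}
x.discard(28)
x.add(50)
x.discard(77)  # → {7, 8, 50, 54, 65, 69, 76, 87}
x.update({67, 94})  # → {7, 8, 50, 54, 65, 67, 69, 76, 87, 94}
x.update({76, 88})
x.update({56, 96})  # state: {7, 8, 50, 54, 56, 65, 67, 69, 76, 87, 88, 94, 96}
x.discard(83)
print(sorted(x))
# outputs [7, 8, 50, 54, 56, 65, 67, 69, 76, 87, 88, 94, 96]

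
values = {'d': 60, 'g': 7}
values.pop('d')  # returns 60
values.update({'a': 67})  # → {'g': 7, 'a': 67}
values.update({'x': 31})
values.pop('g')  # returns 7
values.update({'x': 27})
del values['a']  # {'x': 27}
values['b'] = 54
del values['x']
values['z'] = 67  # {'b': 54, 'z': 67}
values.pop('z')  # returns 67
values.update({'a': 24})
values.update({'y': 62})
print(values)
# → {'b': 54, 'a': 24, 'y': 62}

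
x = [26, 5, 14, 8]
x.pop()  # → 8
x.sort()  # [5, 14, 26]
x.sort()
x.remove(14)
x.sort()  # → [5, 26]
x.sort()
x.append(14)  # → [5, 26, 14]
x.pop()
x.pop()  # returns 26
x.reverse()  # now [5]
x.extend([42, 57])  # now [5, 42, 57]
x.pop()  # 57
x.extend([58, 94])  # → [5, 42, 58, 94]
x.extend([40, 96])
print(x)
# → [5, 42, 58, 94, 40, 96]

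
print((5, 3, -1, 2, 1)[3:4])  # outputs (2,)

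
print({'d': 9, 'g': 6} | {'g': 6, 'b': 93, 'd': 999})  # {'d': 999, 'g': 6, 'b': 93}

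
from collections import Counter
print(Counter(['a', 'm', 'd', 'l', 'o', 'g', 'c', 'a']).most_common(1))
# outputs [('a', 2)]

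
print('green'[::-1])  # neerg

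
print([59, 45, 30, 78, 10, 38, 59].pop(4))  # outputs 10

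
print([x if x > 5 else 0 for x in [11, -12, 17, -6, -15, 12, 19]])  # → [11, 0, 17, 0, 0, 12, 19]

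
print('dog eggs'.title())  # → Dog Eggs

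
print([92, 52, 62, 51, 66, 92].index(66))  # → 4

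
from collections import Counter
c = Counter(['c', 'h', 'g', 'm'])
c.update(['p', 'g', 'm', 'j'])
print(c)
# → Counter({'g': 2, 'm': 2, 'c': 1, 'h': 1, 'p': 1, 'j': 1})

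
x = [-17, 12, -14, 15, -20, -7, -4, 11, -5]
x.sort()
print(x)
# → [-20, -17, -14, -7, -5, -4, 11, 12, 15]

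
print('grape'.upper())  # GRAPE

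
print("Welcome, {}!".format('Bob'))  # Welcome, Bob!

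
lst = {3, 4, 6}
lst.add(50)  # {3, 4, 6, 50}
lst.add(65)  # {3, 4, 6, 50, 65}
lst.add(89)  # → {3, 4, 6, 50, 65, 89}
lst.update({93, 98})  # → {3, 4, 6, 50, 65, 89, 93, 98}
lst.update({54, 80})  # {3, 4, 6, 50, 54, 65, 80, 89, 93, 98}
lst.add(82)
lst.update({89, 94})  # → {3, 4, 6, 50, 54, 65, 80, 82, 89, 93, 94, 98}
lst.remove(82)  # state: {3, 4, 6, 50, 54, 65, 80, 89, 93, 94, 98}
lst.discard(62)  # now {3, 4, 6, 50, 54, 65, 80, 89, 93, 94, 98}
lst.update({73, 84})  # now {3, 4, 6, 50, 54, 65, 73, 80, 84, 89, 93, 94, 98}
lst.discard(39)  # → {3, 4, 6, 50, 54, 65, 73, 80, 84, 89, 93, 94, 98}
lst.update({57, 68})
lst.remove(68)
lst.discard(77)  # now {3, 4, 6, 50, 54, 57, 65, 73, 80, 84, 89, 93, 94, 98}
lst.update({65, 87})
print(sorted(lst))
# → [3, 4, 6, 50, 54, 57, 65, 73, 80, 84, 87, 89, 93, 94, 98]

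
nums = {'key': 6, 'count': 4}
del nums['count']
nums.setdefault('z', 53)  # 53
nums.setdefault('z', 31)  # 53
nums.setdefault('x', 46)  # 46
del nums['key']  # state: {'z': 53, 'x': 46}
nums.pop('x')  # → 46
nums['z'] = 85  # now {'z': 85}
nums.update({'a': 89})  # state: {'z': 85, 'a': 89}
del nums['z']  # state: {'a': 89}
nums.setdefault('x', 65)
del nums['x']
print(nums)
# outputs {'a': 89}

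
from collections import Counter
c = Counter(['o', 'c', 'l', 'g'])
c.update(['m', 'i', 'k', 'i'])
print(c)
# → Counter({'i': 2, 'o': 1, 'c': 1, 'l': 1, 'g': 1, 'm': 1, 'k': 1})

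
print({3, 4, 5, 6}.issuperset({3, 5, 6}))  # True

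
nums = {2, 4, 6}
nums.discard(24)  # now {2, 4, 6}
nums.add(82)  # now {2, 4, 6, 82}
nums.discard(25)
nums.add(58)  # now {2, 4, 6, 58, 82}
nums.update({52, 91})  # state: {2, 4, 6, 52, 58, 82, 91}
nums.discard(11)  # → {2, 4, 6, 52, 58, 82, 91}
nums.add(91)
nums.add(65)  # {2, 4, 6, 52, 58, 65, 82, 91}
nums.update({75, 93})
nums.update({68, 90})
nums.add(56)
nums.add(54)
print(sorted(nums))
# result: [2, 4, 6, 52, 54, 56, 58, 65, 68, 75, 82, 90, 91, 93]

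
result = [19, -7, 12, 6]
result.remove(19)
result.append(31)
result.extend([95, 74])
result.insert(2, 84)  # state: [-7, 12, 84, 6, 31, 95, 74]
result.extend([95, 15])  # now [-7, 12, 84, 6, 31, 95, 74, 95, 15]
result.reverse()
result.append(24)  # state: [15, 95, 74, 95, 31, 6, 84, 12, -7, 24]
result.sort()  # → [-7, 6, 12, 15, 24, 31, 74, 84, 95, 95]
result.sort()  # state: [-7, 6, 12, 15, 24, 31, 74, 84, 95, 95]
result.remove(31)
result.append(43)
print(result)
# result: [-7, 6, 12, 15, 24, 74, 84, 95, 95, 43]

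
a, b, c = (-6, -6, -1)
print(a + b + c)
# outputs -13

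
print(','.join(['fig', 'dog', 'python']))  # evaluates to fig,dog,python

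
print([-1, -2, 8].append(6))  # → None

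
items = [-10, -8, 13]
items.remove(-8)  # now [-10, 13]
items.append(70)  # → [-10, 13, 70]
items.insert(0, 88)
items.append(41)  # [88, -10, 13, 70, 41]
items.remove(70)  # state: [88, -10, 13, 41]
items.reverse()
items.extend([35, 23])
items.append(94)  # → [41, 13, -10, 88, 35, 23, 94]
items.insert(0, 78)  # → [78, 41, 13, -10, 88, 35, 23, 94]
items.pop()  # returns 94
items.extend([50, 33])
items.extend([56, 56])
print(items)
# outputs [78, 41, 13, -10, 88, 35, 23, 50, 33, 56, 56]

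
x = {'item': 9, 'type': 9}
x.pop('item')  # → 9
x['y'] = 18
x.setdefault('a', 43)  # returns 43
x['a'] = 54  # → {'type': 9, 'y': 18, 'a': 54}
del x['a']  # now {'type': 9, 'y': 18}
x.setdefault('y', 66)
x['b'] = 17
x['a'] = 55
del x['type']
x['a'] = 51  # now {'y': 18, 'b': 17, 'a': 51}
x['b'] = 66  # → {'y': 18, 'b': 66, 'a': 51}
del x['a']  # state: {'y': 18, 'b': 66}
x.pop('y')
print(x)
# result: {'b': 66}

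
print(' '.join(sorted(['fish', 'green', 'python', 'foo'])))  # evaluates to fish foo green python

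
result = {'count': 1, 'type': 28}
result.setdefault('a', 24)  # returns 24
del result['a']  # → {'count': 1, 'type': 28}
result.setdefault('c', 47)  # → 47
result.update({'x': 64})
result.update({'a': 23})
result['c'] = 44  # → {'count': 1, 'type': 28, 'c': 44, 'x': 64, 'a': 23}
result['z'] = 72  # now {'count': 1, 'type': 28, 'c': 44, 'x': 64, 'a': 23, 'z': 72}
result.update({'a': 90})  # {'count': 1, 'type': 28, 'c': 44, 'x': 64, 'a': 90, 'z': 72}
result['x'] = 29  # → {'count': 1, 'type': 28, 'c': 44, 'x': 29, 'a': 90, 'z': 72}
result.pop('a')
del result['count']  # {'type': 28, 'c': 44, 'x': 29, 'z': 72}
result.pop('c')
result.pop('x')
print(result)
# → {'type': 28, 'z': 72}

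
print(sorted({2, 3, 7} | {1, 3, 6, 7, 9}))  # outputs [1, 2, 3, 6, 7, 9]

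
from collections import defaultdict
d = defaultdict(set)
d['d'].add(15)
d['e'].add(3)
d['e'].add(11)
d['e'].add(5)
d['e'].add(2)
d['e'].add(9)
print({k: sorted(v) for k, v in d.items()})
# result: {'d': [15], 'e': [2, 3, 5, 9, 11]}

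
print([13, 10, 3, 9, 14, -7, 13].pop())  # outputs 13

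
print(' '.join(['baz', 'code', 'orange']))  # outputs baz code orange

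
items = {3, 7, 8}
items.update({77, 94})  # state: {3, 7, 8, 77, 94}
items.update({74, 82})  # {3, 7, 8, 74, 77, 82, 94}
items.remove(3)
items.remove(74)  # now {7, 8, 77, 82, 94}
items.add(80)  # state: {7, 8, 77, 80, 82, 94}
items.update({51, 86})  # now {7, 8, 51, 77, 80, 82, 86, 94}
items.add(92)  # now {7, 8, 51, 77, 80, 82, 86, 92, 94}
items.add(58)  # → {7, 8, 51, 58, 77, 80, 82, 86, 92, 94}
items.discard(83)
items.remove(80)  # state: {7, 8, 51, 58, 77, 82, 86, 92, 94}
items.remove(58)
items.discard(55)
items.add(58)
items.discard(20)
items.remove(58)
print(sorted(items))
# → [7, 8, 51, 77, 82, 86, 92, 94]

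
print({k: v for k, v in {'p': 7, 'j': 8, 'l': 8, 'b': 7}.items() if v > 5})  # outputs {'p': 7, 'j': 8, 'l': 8, 'b': 7}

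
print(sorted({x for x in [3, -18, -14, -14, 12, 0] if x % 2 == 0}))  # [-18, -14, 0, 12]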